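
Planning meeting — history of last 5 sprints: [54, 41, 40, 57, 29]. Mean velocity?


Formula: Avg velocity = Total points / Number of sprints
Points: [54, 41, 40, 57, 29]
Sum = 54 + 41 + 40 + 57 + 29 = 221
Avg velocity = 221 / 5 = 44.2 points/sprint

44.2 points/sprint


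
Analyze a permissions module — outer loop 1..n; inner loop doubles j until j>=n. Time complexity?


Reasoning: linear outer times logarithmic inner
Complexity: O(n log n)

O(n log n)


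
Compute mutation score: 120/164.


Mutation score = killed / total * 100
Mutation score = 120 / 164 * 100
Mutation score = 73.17%

73.17%


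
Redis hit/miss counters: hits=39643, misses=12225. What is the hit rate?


Formula: hit rate = hits / (hits + misses) * 100
hit rate = 39643 / (39643 + 12225) * 100
hit rate = 39643 / 51868 * 100
hit rate = 76.43%

76.43%


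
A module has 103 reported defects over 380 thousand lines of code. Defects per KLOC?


Defect density = defects / KLOC
Defect density = 103 / 380
Defect density = 0.271 defects/KLOC

0.271 defects/KLOC


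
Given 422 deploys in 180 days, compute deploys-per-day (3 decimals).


Formula: deployments per day = releases / days
= 422 / 180
= 2.344 deploys/day
(equivalently, 16.41 deploys/week)

2.344 deploys/day


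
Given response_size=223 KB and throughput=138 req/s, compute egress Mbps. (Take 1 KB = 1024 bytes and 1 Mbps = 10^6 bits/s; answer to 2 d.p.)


Formula: Mbps = payload_bytes * RPS * 8 / 1e6
Payload per request = 223 KB = 223 * 1024 = 228352 bytes
Total bytes/sec = 228352 * 138 = 31512576
Total bits/sec = 31512576 * 8 = 252100608
Mbps = 252100608 / 1e6 = 252.1

252.1 Mbps


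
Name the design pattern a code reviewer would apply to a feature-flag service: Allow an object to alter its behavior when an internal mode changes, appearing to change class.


This matches the State pattern

State


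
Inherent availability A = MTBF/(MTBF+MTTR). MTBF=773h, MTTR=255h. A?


Availability = MTBF / (MTBF + MTTR)
Availability = 773 / (773 + 255)
Availability = 773 / 1028
Availability = 75.1946%

75.1946%


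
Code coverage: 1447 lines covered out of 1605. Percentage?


Coverage = covered / total * 100
Coverage = 1447 / 1605 * 100
Coverage = 90.16%

90.16%


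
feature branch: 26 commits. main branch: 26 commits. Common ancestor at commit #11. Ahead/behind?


Common ancestor: commit #11
feature commits after divergence: 26 - 11 = 15
main commits after divergence: 26 - 11 = 15
feature is 15 commits ahead of main
main is 15 commits ahead of feature

feature ahead: 15, main ahead: 15


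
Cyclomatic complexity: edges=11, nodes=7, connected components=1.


Formula: V(G) = E - N + 2P
V(G) = 11 - 7 + 2*1
V(G) = 4 + 2
V(G) = 6

6


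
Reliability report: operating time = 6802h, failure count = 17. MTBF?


Formula: MTBF = Total operating time / Number of failures
MTBF = 6802 / 17
MTBF = 400.12 hours

400.12 hours


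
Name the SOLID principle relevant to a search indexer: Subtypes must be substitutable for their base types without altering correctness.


This describes the Liskov Substitution Principle (LSP)

Liskov Substitution Principle (LSP)


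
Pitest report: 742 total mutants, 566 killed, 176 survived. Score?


Mutation score = killed / total * 100
Mutation score = 566 / 742 * 100
Mutation score = 76.28%

76.28%


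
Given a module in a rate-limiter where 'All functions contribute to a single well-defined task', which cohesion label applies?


Reasoning: Best: single purpose
Type: Functional cohesion

Functional cohesion


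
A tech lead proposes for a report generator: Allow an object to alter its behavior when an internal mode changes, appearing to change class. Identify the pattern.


This matches the State pattern

State


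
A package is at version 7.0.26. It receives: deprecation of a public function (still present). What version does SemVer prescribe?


Current: 7.0.26
Change category: 'deprecation of a public function (still present)' → minor bump
SemVer rule: minor bump → increment MINOR, reset PATCH to 0 (MAJOR unchanged)
New: 7.1.0

7.1.0


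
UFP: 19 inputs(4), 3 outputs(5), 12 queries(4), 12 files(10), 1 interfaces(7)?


UFP = EI*4 + EO*5 + EQ*4 + ILF*10 + EIF*7
UFP = 19*4 + 3*5 + 12*4 + 12*10 + 1*7
UFP = 76 + 15 + 48 + 120 + 7
UFP = 266

266


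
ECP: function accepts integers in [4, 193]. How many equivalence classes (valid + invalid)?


Valid range: [4, 193]
Class 1: x < 4 — invalid
Class 2: 4 ≤ x ≤ 193 — valid
Class 3: x > 193 — invalid
Total equivalence classes: 3

3 equivalence classes


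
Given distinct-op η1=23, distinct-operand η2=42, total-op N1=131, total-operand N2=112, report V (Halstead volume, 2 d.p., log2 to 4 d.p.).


Formula: V = N * log2(η), where N = N1 + N2 and η = η1 + η2
η = 23 + 42 = 65
N = 131 + 112 = 243
log2(65) ≈ 6.0224
V = 243 * 6.0224 = 1463.44

1463.44


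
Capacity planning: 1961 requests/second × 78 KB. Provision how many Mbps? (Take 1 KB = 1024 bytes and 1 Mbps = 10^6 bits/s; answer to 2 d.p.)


Formula: Mbps = payload_bytes * RPS * 8 / 1e6
Payload per request = 78 KB = 78 * 1024 = 79872 bytes
Total bytes/sec = 79872 * 1961 = 156628992
Total bits/sec = 156628992 * 8 = 1253031936
Mbps = 1253031936 / 1e6 = 1253.03

1253.03 Mbps


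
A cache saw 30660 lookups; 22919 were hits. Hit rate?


Formula: hit rate = hits / (hits + misses) * 100
hit rate = 22919 / (22919 + 7741) * 100
hit rate = 22919 / 30660 * 100
hit rate = 74.75%

74.75%


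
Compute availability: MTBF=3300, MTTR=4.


Availability = MTBF / (MTBF + MTTR)
Availability = 3300 / (3300 + 4)
Availability = 3300 / 3304
Availability = 99.8789%

99.8789%


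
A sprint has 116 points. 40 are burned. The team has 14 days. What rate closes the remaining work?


Formula: Required rate = Remaining points / Days left
Remaining = 116 - 40 = 76 points
Required rate = 76 / 14 = 5.43 points/day

5.43 points/day


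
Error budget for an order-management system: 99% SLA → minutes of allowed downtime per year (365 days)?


Formula: allowed downtime = period * (100 - SLA) / 100
Period (year (365 days)) = 525600 minutes
Unavailability fraction = (100 - 99.0) / 100
Allowed downtime = 525600 * (100 - 99.0) / 100
Allowed downtime = 5256.0 minutes

5256.0 minutes


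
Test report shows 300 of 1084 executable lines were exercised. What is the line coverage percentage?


Coverage = covered / total * 100
Coverage = 300 / 1084 * 100
Coverage = 27.68%

27.68%


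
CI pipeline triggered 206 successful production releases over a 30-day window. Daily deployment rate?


Formula: deployments per day = releases / days
= 206 / 30
= 6.867 deploys/day
(equivalently, 48.07 deploys/week)

6.867 deploys/day


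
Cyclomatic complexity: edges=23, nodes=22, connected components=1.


Formula: V(G) = E - N + 2P
V(G) = 23 - 22 + 2*1
V(G) = 1 + 2
V(G) = 3

3


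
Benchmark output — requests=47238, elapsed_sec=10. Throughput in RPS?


Formula: throughput = requests / seconds
throughput = 47238 / 10
throughput = 4723.8 requests/second

4723.8 requests/second


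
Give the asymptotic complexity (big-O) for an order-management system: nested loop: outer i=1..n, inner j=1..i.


Reasoning: triangle: n(n+1)/2 ~ n^2/2
Complexity: O(n^2)

O(n^2)


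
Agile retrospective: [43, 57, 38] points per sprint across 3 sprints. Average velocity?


Formula: Avg velocity = Total points / Number of sprints
Points: [43, 57, 38]
Sum = 43 + 57 + 38 = 138
Avg velocity = 138 / 3 = 46.0 points/sprint

46.0 points/sprint


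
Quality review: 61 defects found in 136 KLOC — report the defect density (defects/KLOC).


Defect density = defects / KLOC
Defect density = 61 / 136
Defect density = 0.449 defects/KLOC

0.449 defects/KLOC


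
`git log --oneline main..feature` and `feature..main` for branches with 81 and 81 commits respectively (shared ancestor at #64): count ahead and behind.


Common ancestor: commit #64
feature commits after divergence: 81 - 64 = 17
main commits after divergence: 81 - 64 = 17
feature is 17 commits ahead of main
main is 17 commits ahead of feature

feature ahead: 17, main ahead: 17


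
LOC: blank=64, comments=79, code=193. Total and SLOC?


Total LOC = blank + comment + code
Total LOC = 64 + 79 + 193 = 336
SLOC (source only) = code = 193

Total LOC: 336, SLOC: 193


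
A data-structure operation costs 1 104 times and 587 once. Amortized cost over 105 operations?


Formula: Amortized cost = Total cost / Operations
Total cost = (104 * 1) + (1 * 587)
Total cost = 104 + 587 = 691
Amortized = 691 / 105 = 6.581

6.581


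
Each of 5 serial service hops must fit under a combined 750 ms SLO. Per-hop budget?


Formula: per_stage = total_budget / stages
per_stage = 750 / 5
per_stage = 150.0 ms

150.0 ms


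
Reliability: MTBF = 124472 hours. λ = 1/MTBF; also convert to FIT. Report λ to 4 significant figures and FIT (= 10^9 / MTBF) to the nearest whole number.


Formula: λ = 1 / MTBF; FIT = λ × 1e9 = 1e9 / MTBF
λ = 1 / 124472 ≈ 8.034e-06 failures/hour
FIT = 1e9 / 124472 ≈ 8034 failures per 1e9 hours (nearest whole number)

λ = 8.034e-06 /h, FIT = 8034


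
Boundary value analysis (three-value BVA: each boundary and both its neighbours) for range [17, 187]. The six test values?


Range: [17, 187]
Boundaries: just below min, min, min+1, max-1, max, just above max
Values: [16, 17, 18, 186, 187, 188]

[16, 17, 18, 186, 187, 188]


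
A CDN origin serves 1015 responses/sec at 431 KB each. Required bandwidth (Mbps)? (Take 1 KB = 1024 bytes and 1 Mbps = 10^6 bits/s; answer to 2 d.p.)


Formula: Mbps = payload_bytes * RPS * 8 / 1e6
Payload per request = 431 KB = 431 * 1024 = 441344 bytes
Total bytes/sec = 441344 * 1015 = 447964160
Total bits/sec = 447964160 * 8 = 3583713280
Mbps = 3583713280 / 1e6 = 3583.71

3583.71 Mbps


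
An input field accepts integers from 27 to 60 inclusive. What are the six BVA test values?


Range: [27, 60]
Boundaries: just below min, min, min+1, max-1, max, just above max
Values: [26, 27, 28, 59, 60, 61]

[26, 27, 28, 59, 60, 61]


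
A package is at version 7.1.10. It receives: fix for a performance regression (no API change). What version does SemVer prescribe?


Current: 7.1.10
Change category: 'fix for a performance regression (no API change)' → patch bump
SemVer rule: patch bump → increment PATCH (MAJOR and MINOR unchanged)
New: 7.1.11

7.1.11


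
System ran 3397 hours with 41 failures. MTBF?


Formula: MTBF = Total operating time / Number of failures
MTBF = 3397 / 41
MTBF = 82.85 hours

82.85 hours


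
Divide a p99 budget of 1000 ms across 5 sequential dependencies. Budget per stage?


Formula: per_stage = total_budget / stages
per_stage = 1000 / 5
per_stage = 200.0 ms

200.0 ms


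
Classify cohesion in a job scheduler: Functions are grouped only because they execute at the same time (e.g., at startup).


Reasoning: Related by timing only
Type: Temporal cohesion

Temporal cohesion


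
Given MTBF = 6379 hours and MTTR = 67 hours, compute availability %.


Availability = MTBF / (MTBF + MTTR)
Availability = 6379 / (6379 + 67)
Availability = 6379 / 6446
Availability = 98.9606%

98.9606%


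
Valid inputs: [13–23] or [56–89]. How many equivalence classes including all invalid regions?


Valid ranges: [13,23] and [56,89]
Class 1: x < 13 — invalid
Class 2: 13 ≤ x ≤ 23 — valid
Class 3: 23 < x < 56 — invalid (gap between ranges)
Class 4: 56 ≤ x ≤ 89 — valid
Class 5: x > 89 — invalid
Total equivalence classes: 5

5 equivalence classes


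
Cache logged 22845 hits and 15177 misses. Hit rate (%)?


Formula: hit rate = hits / (hits + misses) * 100
hit rate = 22845 / (22845 + 15177) * 100
hit rate = 22845 / 38022 * 100
hit rate = 60.08%

60.08%


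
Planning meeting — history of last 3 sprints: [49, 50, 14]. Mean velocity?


Formula: Avg velocity = Total points / Number of sprints
Points: [49, 50, 14]
Sum = 49 + 50 + 14 = 113
Avg velocity = 113 / 3 = 37.67 points/sprint

37.67 points/sprint


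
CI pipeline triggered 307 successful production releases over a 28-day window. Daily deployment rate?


Formula: deployments per day = releases / days
= 307 / 28
= 10.964 deploys/day
(equivalently, 76.75 deploys/week)

10.964 deploys/day


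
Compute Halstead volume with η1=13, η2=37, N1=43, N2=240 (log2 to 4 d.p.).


Formula: V = N * log2(η), where N = N1 + N2 and η = η1 + η2
η = 13 + 37 = 50
N = 43 + 240 = 283
log2(50) ≈ 5.6439
V = 283 * 5.6439 = 1597.22

1597.22


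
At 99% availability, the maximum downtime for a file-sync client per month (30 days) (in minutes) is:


Formula: allowed downtime = period * (100 - SLA) / 100
Period (month (30 days)) = 43200 minutes
Unavailability fraction = (100 - 99.0) / 100
Allowed downtime = 43200 * (100 - 99.0) / 100
Allowed downtime = 432.0 minutes

432.0 minutes


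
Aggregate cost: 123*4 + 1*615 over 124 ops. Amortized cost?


Formula: Amortized cost = Total cost / Operations
Total cost = (123 * 4) + (1 * 615)
Total cost = 492 + 615 = 1107
Amortized = 1107 / 124 = 8.9274

8.9274


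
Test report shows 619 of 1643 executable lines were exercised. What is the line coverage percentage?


Coverage = covered / total * 100
Coverage = 619 / 1643 * 100
Coverage = 37.67%

37.67%


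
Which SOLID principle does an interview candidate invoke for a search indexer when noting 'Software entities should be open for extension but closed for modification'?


This describes the Open/Closed Principle (OCP)

Open/Closed Principle (OCP)


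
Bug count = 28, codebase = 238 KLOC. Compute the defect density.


Defect density = defects / KLOC
Defect density = 28 / 238
Defect density = 0.118 defects/KLOC

0.118 defects/KLOC


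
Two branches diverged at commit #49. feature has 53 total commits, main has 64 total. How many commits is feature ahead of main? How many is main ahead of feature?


Common ancestor: commit #49
feature commits after divergence: 53 - 49 = 4
main commits after divergence: 64 - 49 = 15
feature is 4 commits ahead of main
main is 15 commits ahead of feature

feature ahead: 4, main ahead: 15


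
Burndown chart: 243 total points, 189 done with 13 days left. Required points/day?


Formula: Required rate = Remaining points / Days left
Remaining = 243 - 189 = 54 points
Required rate = 54 / 13 = 4.15 points/day

4.15 points/day


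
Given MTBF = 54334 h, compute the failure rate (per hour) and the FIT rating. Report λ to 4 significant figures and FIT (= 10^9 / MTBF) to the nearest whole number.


Formula: λ = 1 / MTBF; FIT = λ × 1e9 = 1e9 / MTBF
λ = 1 / 54334 ≈ 1.840e-05 failures/hour
FIT = 1e9 / 54334 ≈ 18405 failures per 1e9 hours (nearest whole number)

λ = 1.840e-05 /h, FIT = 18405


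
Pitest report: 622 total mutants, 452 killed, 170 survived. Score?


Mutation score = killed / total * 100
Mutation score = 452 / 622 * 100
Mutation score = 72.67%

72.67%


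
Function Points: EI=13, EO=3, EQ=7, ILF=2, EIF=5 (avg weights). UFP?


UFP = EI*4 + EO*5 + EQ*4 + ILF*10 + EIF*7
UFP = 13*4 + 3*5 + 7*4 + 2*10 + 5*7
UFP = 52 + 15 + 28 + 20 + 35
UFP = 150

150


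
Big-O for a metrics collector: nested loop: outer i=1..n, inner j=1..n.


Reasoning: n iterations times n iterations
Complexity: O(n^2)

O(n^2)


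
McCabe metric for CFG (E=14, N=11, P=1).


Formula: V(G) = E - N + 2P
V(G) = 14 - 11 + 2*1
V(G) = 3 + 2
V(G) = 5

5


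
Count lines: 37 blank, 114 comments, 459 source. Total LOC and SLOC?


Total LOC = blank + comment + code
Total LOC = 37 + 114 + 459 = 610
SLOC (source only) = code = 459

Total LOC: 610, SLOC: 459


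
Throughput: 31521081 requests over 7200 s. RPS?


Formula: throughput = requests / seconds
throughput = 31521081 / 7200
throughput = 4377.93 requests/second

4377.93 requests/second


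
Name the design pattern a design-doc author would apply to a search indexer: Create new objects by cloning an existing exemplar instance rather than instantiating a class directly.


This matches the Prototype pattern

Prototype


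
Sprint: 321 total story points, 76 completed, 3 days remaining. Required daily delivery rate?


Formula: Required rate = Remaining points / Days left
Remaining = 321 - 76 = 245 points
Required rate = 245 / 3 = 81.67 points/day

81.67 points/day


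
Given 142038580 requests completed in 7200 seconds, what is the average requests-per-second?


Formula: throughput = requests / seconds
throughput = 142038580 / 7200
throughput = 19727.58 requests/second

19727.58 requests/second


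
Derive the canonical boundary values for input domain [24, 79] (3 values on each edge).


Range: [24, 79]
Boundaries: just below min, min, min+1, max-1, max, just above max
Values: [23, 24, 25, 78, 79, 80]

[23, 24, 25, 78, 79, 80]


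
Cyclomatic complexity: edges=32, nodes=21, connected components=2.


Formula: V(G) = E - N + 2P
V(G) = 32 - 21 + 2*2
V(G) = 11 + 4
V(G) = 15

15


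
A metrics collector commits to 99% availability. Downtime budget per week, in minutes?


Formula: allowed downtime = period * (100 - SLA) / 100
Period (week) = 10080 minutes
Unavailability fraction = (100 - 99.0) / 100
Allowed downtime = 10080 * (100 - 99.0) / 100
Allowed downtime = 100.8 minutes

100.8 minutes


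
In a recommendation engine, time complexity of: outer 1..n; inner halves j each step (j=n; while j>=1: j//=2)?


Reasoning: n times log n
Complexity: O(n log n)

O(n log n)


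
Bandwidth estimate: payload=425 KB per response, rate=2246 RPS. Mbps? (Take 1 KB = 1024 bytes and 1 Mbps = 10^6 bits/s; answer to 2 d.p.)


Formula: Mbps = payload_bytes * RPS * 8 / 1e6
Payload per request = 425 KB = 425 * 1024 = 435200 bytes
Total bytes/sec = 435200 * 2246 = 977459200
Total bits/sec = 977459200 * 8 = 7819673600
Mbps = 7819673600 / 1e6 = 7819.67

7819.67 Mbps


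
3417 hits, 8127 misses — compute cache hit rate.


Formula: hit rate = hits / (hits + misses) * 100
hit rate = 3417 / (3417 + 8127) * 100
hit rate = 3417 / 11544 * 100
hit rate = 29.6%

29.6%


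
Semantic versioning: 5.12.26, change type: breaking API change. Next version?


Current: 5.12.26
Change category: 'breaking API change' → major bump
SemVer rule: major bump → increment MAJOR, reset MINOR and PATCH to 0
New: 6.0.0

6.0.0


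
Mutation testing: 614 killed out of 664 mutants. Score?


Mutation score = killed / total * 100
Mutation score = 614 / 664 * 100
Mutation score = 92.47%

92.47%


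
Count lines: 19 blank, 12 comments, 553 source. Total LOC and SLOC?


Total LOC = blank + comment + code
Total LOC = 19 + 12 + 553 = 584
SLOC (source only) = code = 553

Total LOC: 584, SLOC: 553


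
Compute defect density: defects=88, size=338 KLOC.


Defect density = defects / KLOC
Defect density = 88 / 338
Defect density = 0.26 defects/KLOC

0.26 defects/KLOC


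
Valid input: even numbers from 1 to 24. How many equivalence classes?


Constraint: even integers in [1, 24]
Class 1: x < 1 — out-of-range invalid
Class 2: x in [1,24] but odd — wrong type invalid
Class 3: x in [1,24] and even — valid
Class 4: x > 24 — out-of-range invalid
Total equivalence classes: 4

4 equivalence classes


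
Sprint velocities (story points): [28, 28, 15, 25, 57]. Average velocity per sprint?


Formula: Avg velocity = Total points / Number of sprints
Points: [28, 28, 15, 25, 57]
Sum = 28 + 28 + 15 + 25 + 57 = 153
Avg velocity = 153 / 5 = 30.6 points/sprint

30.6 points/sprint


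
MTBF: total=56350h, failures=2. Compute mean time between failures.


Formula: MTBF = Total operating time / Number of failures
MTBF = 56350 / 2
MTBF = 28175.0 hours

28175.0 hours


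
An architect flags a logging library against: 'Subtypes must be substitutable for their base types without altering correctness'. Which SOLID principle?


This describes the Liskov Substitution Principle (LSP)

Liskov Substitution Principle (LSP)


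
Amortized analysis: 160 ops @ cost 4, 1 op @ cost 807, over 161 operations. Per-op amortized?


Formula: Amortized cost = Total cost / Operations
Total cost = (160 * 4) + (1 * 807)
Total cost = 640 + 807 = 1447
Amortized = 1447 / 161 = 8.9876

8.9876


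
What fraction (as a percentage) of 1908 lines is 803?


Coverage = covered / total * 100
Coverage = 803 / 1908 * 100
Coverage = 42.09%

42.09%


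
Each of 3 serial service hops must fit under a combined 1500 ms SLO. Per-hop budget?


Formula: per_stage = total_budget / stages
per_stage = 1500 / 3
per_stage = 500.0 ms

500.0 ms


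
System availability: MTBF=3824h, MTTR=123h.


Availability = MTBF / (MTBF + MTTR)
Availability = 3824 / (3824 + 123)
Availability = 3824 / 3947
Availability = 96.8837%

96.8837%


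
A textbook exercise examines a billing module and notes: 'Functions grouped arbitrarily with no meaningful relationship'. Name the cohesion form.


Reasoning: Worst: random grouping
Type: Coincidental cohesion

Coincidental cohesion


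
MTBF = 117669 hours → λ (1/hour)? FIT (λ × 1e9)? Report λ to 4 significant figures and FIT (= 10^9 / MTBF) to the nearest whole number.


Formula: λ = 1 / MTBF; FIT = λ × 1e9 = 1e9 / MTBF
λ = 1 / 117669 ≈ 8.498e-06 failures/hour
FIT = 1e9 / 117669 ≈ 8498 failures per 1e9 hours (nearest whole number)

λ = 8.498e-06 /h, FIT = 8498


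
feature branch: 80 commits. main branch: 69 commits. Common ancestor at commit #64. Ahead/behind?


Common ancestor: commit #64
feature commits after divergence: 80 - 64 = 16
main commits after divergence: 69 - 64 = 5
feature is 16 commits ahead of main
main is 5 commits ahead of feature

feature ahead: 16, main ahead: 5


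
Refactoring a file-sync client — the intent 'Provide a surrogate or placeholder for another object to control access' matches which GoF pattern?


This matches the Proxy pattern

Proxy


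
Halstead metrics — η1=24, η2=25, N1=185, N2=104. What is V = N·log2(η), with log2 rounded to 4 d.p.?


Formula: V = N * log2(η), where N = N1 + N2 and η = η1 + η2
η = 24 + 25 = 49
N = 185 + 104 = 289
log2(49) ≈ 5.6147
V = 289 * 5.6147 = 1622.65

1622.65


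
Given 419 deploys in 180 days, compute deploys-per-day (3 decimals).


Formula: deployments per day = releases / days
= 419 / 180
= 2.328 deploys/day
(equivalently, 16.29 deploys/week)

2.328 deploys/day


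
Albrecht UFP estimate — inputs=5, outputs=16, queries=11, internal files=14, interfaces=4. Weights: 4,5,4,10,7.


UFP = EI*4 + EO*5 + EQ*4 + ILF*10 + EIF*7
UFP = 5*4 + 16*5 + 11*4 + 14*10 + 4*7
UFP = 20 + 80 + 44 + 140 + 28
UFP = 312

312


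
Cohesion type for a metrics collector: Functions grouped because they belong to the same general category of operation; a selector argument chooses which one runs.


Reasoning: Grouped by category of activity, not by data or sequence
Type: Logical cohesion

Logical cohesion


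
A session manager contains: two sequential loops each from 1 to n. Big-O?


Reasoning: sequential dominates: O(n) + O(n) = O(n)
Complexity: O(n)

O(n)


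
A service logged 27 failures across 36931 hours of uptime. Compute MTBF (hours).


Formula: MTBF = Total operating time / Number of failures
MTBF = 36931 / 27
MTBF = 1367.81 hours

1367.81 hours


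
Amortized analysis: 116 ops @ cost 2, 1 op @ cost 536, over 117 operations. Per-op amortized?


Formula: Amortized cost = Total cost / Operations
Total cost = (116 * 2) + (1 * 536)
Total cost = 232 + 536 = 768
Amortized = 768 / 117 = 6.5641

6.5641


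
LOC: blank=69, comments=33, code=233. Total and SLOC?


Total LOC = blank + comment + code
Total LOC = 69 + 33 + 233 = 335
SLOC (source only) = code = 233

Total LOC: 335, SLOC: 233


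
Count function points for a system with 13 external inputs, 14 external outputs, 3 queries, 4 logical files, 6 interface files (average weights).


UFP = EI*4 + EO*5 + EQ*4 + ILF*10 + EIF*7
UFP = 13*4 + 14*5 + 3*4 + 4*10 + 6*7
UFP = 52 + 70 + 12 + 40 + 42
UFP = 216

216


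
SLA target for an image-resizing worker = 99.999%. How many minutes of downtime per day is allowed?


Formula: allowed downtime = period * (100 - SLA) / 100
Period (day) = 1440 minutes
Unavailability fraction = (100 - 99.999) / 100
Allowed downtime = 1440 * (100 - 99.999) / 100
Allowed downtime = 0.0144 minutes

0.0144 minutes


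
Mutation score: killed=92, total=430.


Mutation score = killed / total * 100
Mutation score = 92 / 430 * 100
Mutation score = 21.4%

21.4%


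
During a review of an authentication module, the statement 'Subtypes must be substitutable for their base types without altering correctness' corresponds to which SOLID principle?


This describes the Liskov Substitution Principle (LSP)

Liskov Substitution Principle (LSP)


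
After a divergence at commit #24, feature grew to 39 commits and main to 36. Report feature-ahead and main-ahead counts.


Common ancestor: commit #24
feature commits after divergence: 39 - 24 = 15
main commits after divergence: 36 - 24 = 12
feature is 15 commits ahead of main
main is 12 commits ahead of feature

feature ahead: 15, main ahead: 12


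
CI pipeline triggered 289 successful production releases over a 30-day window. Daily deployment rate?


Formula: deployments per day = releases / days
= 289 / 30
= 9.633 deploys/day
(equivalently, 67.43 deploys/week)

9.633 deploys/day


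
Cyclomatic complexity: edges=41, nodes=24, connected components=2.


Formula: V(G) = E - N + 2P
V(G) = 41 - 24 + 2*2
V(G) = 17 + 4
V(G) = 21

21


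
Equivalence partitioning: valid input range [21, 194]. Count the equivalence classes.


Valid range: [21, 194]
Class 1: x < 21 — invalid
Class 2: 21 ≤ x ≤ 194 — valid
Class 3: x > 194 — invalid
Total equivalence classes: 3

3 equivalence classes


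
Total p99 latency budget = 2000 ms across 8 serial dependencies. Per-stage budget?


Formula: per_stage = total_budget / stages
per_stage = 2000 / 8
per_stage = 250.0 ms

250.0 ms


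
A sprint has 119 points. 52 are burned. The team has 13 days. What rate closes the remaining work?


Formula: Required rate = Remaining points / Days left
Remaining = 119 - 52 = 67 points
Required rate = 67 / 13 = 5.15 points/day

5.15 points/day


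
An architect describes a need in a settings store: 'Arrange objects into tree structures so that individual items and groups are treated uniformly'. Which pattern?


This matches the Composite pattern

Composite


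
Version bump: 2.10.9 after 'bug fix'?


Current: 2.10.9
Change category: 'bug fix' → patch bump
SemVer rule: patch bump → increment PATCH (MAJOR and MINOR unchanged)
New: 2.10.10

2.10.10


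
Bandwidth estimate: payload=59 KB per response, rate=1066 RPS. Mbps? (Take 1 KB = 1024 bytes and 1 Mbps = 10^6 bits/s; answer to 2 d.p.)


Formula: Mbps = payload_bytes * RPS * 8 / 1e6
Payload per request = 59 KB = 59 * 1024 = 60416 bytes
Total bytes/sec = 60416 * 1066 = 64403456
Total bits/sec = 64403456 * 8 = 515227648
Mbps = 515227648 / 1e6 = 515.23

515.23 Mbps


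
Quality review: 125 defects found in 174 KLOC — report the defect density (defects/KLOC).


Defect density = defects / KLOC
Defect density = 125 / 174
Defect density = 0.718 defects/KLOC

0.718 defects/KLOC


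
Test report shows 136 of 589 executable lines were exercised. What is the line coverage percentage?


Coverage = covered / total * 100
Coverage = 136 / 589 * 100
Coverage = 23.09%

23.09%


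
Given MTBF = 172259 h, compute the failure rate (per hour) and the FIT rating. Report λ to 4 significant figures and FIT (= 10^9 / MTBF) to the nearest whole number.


Formula: λ = 1 / MTBF; FIT = λ × 1e9 = 1e9 / MTBF
λ = 1 / 172259 ≈ 5.805e-06 failures/hour
FIT = 1e9 / 172259 ≈ 5805 failures per 1e9 hours (nearest whole number)

λ = 5.805e-06 /h, FIT = 5805


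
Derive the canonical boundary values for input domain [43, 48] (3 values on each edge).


Range: [43, 48]
Boundaries: just below min, min, min+1, max-1, max, just above max
Values: [42, 43, 44, 47, 48, 49]

[42, 43, 44, 47, 48, 49]


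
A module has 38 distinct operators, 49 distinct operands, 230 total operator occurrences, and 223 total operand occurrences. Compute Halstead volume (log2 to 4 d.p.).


Formula: V = N * log2(η), where N = N1 + N2 and η = η1 + η2
η = 38 + 49 = 87
N = 230 + 223 = 453
log2(87) ≈ 6.4429
V = 453 * 6.4429 = 2918.63

2918.63


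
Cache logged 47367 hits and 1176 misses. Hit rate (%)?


Formula: hit rate = hits / (hits + misses) * 100
hit rate = 47367 / (47367 + 1176) * 100
hit rate = 47367 / 48543 * 100
hit rate = 97.58%

97.58%


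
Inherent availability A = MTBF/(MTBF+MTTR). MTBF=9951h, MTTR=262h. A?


Availability = MTBF / (MTBF + MTTR)
Availability = 9951 / (9951 + 262)
Availability = 9951 / 10213
Availability = 97.4346%

97.4346%


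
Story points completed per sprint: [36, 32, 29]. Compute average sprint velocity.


Formula: Avg velocity = Total points / Number of sprints
Points: [36, 32, 29]
Sum = 36 + 32 + 29 = 97
Avg velocity = 97 / 3 = 32.33 points/sprint

32.33 points/sprint


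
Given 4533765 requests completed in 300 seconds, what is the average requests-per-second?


Formula: throughput = requests / seconds
throughput = 4533765 / 300
throughput = 15112.55 requests/second

15112.55 requests/second


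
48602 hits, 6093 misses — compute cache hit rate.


Formula: hit rate = hits / (hits + misses) * 100
hit rate = 48602 / (48602 + 6093) * 100
hit rate = 48602 / 54695 * 100
hit rate = 88.86%

88.86%


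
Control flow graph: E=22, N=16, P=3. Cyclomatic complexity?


Formula: V(G) = E - N + 2P
V(G) = 22 - 16 + 2*3
V(G) = 6 + 6
V(G) = 12

12


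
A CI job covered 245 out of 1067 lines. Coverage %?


Coverage = covered / total * 100
Coverage = 245 / 1067 * 100
Coverage = 22.96%

22.96%


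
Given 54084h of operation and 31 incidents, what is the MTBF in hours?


Formula: MTBF = Total operating time / Number of failures
MTBF = 54084 / 31
MTBF = 1744.65 hours

1744.65 hours


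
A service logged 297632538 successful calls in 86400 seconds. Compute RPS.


Formula: throughput = requests / seconds
throughput = 297632538 / 86400
throughput = 3444.82 requests/second

3444.82 requests/second


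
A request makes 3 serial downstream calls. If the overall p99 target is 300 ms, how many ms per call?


Formula: per_stage = total_budget / stages
per_stage = 300 / 3
per_stage = 100.0 ms

100.0 ms


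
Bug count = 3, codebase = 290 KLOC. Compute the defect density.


Defect density = defects / KLOC
Defect density = 3 / 290
Defect density = 0.01 defects/KLOC

0.01 defects/KLOC


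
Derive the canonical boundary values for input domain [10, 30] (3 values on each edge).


Range: [10, 30]
Boundaries: just below min, min, min+1, max-1, max, just above max
Values: [9, 10, 11, 29, 30, 31]

[9, 10, 11, 29, 30, 31]


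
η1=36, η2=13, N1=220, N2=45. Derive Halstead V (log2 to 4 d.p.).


Formula: V = N * log2(η), where N = N1 + N2 and η = η1 + η2
η = 36 + 13 = 49
N = 220 + 45 = 265
log2(49) ≈ 5.6147
V = 265 * 5.6147 = 1487.90

1487.90


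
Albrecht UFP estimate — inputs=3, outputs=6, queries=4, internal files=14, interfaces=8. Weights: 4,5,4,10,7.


UFP = EI*4 + EO*5 + EQ*4 + ILF*10 + EIF*7
UFP = 3*4 + 6*5 + 4*4 + 14*10 + 8*7
UFP = 12 + 30 + 16 + 140 + 56
UFP = 254

254


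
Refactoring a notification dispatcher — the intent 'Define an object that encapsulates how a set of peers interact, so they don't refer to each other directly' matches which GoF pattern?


This matches the Mediator pattern

Mediator


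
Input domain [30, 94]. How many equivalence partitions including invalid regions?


Valid range: [30, 94]
Class 1: x < 30 — invalid
Class 2: 30 ≤ x ≤ 94 — valid
Class 3: x > 94 — invalid
Total equivalence classes: 3

3 equivalence classes


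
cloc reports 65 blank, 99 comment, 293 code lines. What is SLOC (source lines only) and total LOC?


Total LOC = blank + comment + code
Total LOC = 65 + 99 + 293 = 457
SLOC (source only) = code = 293

Total LOC: 457, SLOC: 293


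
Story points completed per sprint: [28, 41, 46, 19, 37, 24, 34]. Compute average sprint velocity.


Formula: Avg velocity = Total points / Number of sprints
Points: [28, 41, 46, 19, 37, 24, 34]
Sum = 28 + 41 + 46 + 19 + 37 + 24 + 34 = 229
Avg velocity = 229 / 7 = 32.71 points/sprint

32.71 points/sprint


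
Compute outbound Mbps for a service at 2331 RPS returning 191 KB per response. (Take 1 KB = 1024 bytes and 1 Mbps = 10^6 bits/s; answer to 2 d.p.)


Formula: Mbps = payload_bytes * RPS * 8 / 1e6
Payload per request = 191 KB = 191 * 1024 = 195584 bytes
Total bytes/sec = 195584 * 2331 = 455906304
Total bits/sec = 455906304 * 8 = 3647250432
Mbps = 3647250432 / 1e6 = 3647.25

3647.25 Mbps


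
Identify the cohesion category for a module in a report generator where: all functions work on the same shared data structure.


Reasoning: Functions share data
Type: Communicational cohesion

Communicational cohesion


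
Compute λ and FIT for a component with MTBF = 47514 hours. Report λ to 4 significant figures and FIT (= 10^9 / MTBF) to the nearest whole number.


Formula: λ = 1 / MTBF; FIT = λ × 1e9 = 1e9 / MTBF
λ = 1 / 47514 ≈ 2.105e-05 failures/hour
FIT = 1e9 / 47514 ≈ 21046 failures per 1e9 hours (nearest whole number)

λ = 2.105e-05 /h, FIT = 21046


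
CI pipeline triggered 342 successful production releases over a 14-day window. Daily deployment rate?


Formula: deployments per day = releases / days
= 342 / 14
= 24.429 deploys/day
(equivalently, 171.0 deploys/week)

24.429 deploys/day


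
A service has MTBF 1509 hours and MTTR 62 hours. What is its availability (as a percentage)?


Availability = MTBF / (MTBF + MTTR)
Availability = 1509 / (1509 + 62)
Availability = 1509 / 1571
Availability = 96.0535%

96.0535%


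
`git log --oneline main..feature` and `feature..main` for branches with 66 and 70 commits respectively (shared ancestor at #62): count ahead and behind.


Common ancestor: commit #62
feature commits after divergence: 66 - 62 = 4
main commits after divergence: 70 - 62 = 8
feature is 4 commits ahead of main
main is 8 commits ahead of feature

feature ahead: 4, main ahead: 8


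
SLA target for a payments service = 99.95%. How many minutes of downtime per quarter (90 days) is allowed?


Formula: allowed downtime = period * (100 - SLA) / 100
Period (quarter (90 days)) = 129600 minutes
Unavailability fraction = (100 - 99.95) / 100
Allowed downtime = 129600 * (100 - 99.95) / 100
Allowed downtime = 64.8 minutes

64.8 minutes


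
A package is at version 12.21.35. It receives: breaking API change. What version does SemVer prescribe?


Current: 12.21.35
Change category: 'breaking API change' → major bump
SemVer rule: major bump → increment MAJOR, reset MINOR and PATCH to 0
New: 13.0.0

13.0.0


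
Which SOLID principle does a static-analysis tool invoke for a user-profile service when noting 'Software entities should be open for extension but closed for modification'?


This describes the Open/Closed Principle (OCP)

Open/Closed Principle (OCP)


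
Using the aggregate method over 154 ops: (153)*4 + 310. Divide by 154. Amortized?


Formula: Amortized cost = Total cost / Operations
Total cost = (153 * 4) + (1 * 310)
Total cost = 612 + 310 = 922
Amortized = 922 / 154 = 5.987

5.987


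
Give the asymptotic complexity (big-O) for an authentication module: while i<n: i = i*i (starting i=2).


Reasoning: squaring drives double-exponential growth; iterations ~ log log n
Complexity: O(log log n)

O(log log n)


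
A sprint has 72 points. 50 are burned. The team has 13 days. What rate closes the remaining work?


Formula: Required rate = Remaining points / Days left
Remaining = 72 - 50 = 22 points
Required rate = 22 / 13 = 1.69 points/day

1.69 points/day


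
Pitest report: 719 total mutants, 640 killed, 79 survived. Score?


Mutation score = killed / total * 100
Mutation score = 640 / 719 * 100
Mutation score = 89.01%

89.01%


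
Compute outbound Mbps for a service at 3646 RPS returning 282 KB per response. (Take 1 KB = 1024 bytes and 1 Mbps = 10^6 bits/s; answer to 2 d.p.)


Formula: Mbps = payload_bytes * RPS * 8 / 1e6
Payload per request = 282 KB = 282 * 1024 = 288768 bytes
Total bytes/sec = 288768 * 3646 = 1052848128
Total bits/sec = 1052848128 * 8 = 8422785024
Mbps = 8422785024 / 1e6 = 8422.79

8422.79 Mbps


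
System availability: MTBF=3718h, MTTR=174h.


Availability = MTBF / (MTBF + MTTR)
Availability = 3718 / (3718 + 174)
Availability = 3718 / 3892
Availability = 95.5293%

95.5293%


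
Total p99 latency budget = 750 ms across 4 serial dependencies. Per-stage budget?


Formula: per_stage = total_budget / stages
per_stage = 750 / 4
per_stage = 187.5 ms

187.5 ms


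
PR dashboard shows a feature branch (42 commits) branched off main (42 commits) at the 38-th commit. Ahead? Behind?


Common ancestor: commit #38
feature commits after divergence: 42 - 38 = 4
main commits after divergence: 42 - 38 = 4
feature is 4 commits ahead of main
main is 4 commits ahead of feature

feature ahead: 4, main ahead: 4


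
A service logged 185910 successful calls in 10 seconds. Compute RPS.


Formula: throughput = requests / seconds
throughput = 185910 / 10
throughput = 18591.0 requests/second

18591.0 requests/second


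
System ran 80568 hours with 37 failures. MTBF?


Formula: MTBF = Total operating time / Number of failures
MTBF = 80568 / 37
MTBF = 2177.51 hours

2177.51 hours


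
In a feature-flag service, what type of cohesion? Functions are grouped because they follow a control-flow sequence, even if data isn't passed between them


Reasoning: Grouped by order of execution within a routine, not by data flow
Type: Procedural cohesion

Procedural cohesion


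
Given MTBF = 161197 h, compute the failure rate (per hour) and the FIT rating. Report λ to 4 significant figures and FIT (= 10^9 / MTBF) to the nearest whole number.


Formula: λ = 1 / MTBF; FIT = λ × 1e9 = 1e9 / MTBF
λ = 1 / 161197 ≈ 6.204e-06 failures/hour
FIT = 1e9 / 161197 ≈ 6204 failures per 1e9 hours (nearest whole number)

λ = 6.204e-06 /h, FIT = 6204


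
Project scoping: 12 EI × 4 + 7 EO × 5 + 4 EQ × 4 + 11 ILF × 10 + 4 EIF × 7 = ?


UFP = EI*4 + EO*5 + EQ*4 + ILF*10 + EIF*7
UFP = 12*4 + 7*5 + 4*4 + 11*10 + 4*7
UFP = 48 + 35 + 16 + 110 + 28
UFP = 237

237


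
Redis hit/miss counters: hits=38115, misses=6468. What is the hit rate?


Formula: hit rate = hits / (hits + misses) * 100
hit rate = 38115 / (38115 + 6468) * 100
hit rate = 38115 / 44583 * 100
hit rate = 85.49%

85.49%


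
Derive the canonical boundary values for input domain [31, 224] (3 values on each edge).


Range: [31, 224]
Boundaries: just below min, min, min+1, max-1, max, just above max
Values: [30, 31, 32, 223, 224, 225]

[30, 31, 32, 223, 224, 225]


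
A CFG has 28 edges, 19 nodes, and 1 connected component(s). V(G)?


Formula: V(G) = E - N + 2P
V(G) = 28 - 19 + 2*1
V(G) = 9 + 2
V(G) = 11

11


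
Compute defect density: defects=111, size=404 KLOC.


Defect density = defects / KLOC
Defect density = 111 / 404
Defect density = 0.275 defects/KLOC

0.275 defects/KLOC


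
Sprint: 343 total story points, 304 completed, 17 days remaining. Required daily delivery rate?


Formula: Required rate = Remaining points / Days left
Remaining = 343 - 304 = 39 points
Required rate = 39 / 17 = 2.29 points/day

2.29 points/day


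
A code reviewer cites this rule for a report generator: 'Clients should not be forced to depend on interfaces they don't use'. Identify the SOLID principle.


This describes the Interface Segregation Principle (ISP)

Interface Segregation Principle (ISP)
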